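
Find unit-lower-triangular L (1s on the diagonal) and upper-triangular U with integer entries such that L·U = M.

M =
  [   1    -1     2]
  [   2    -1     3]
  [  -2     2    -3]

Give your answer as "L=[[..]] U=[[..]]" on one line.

  R1 -= 2·R0 → [0,1,-1]
  R2 -= -2·R0 → [0,0,1]
  R2 -= 0·R1 → [0,0,1]

L=[[1,0,0],[2,1,0],[-2,0,1]] U=[[1,-1,2],[0,1,-1],[0,0,1]]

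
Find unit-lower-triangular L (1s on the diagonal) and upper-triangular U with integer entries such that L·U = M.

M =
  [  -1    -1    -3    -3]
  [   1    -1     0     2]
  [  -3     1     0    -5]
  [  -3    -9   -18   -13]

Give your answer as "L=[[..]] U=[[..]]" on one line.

L=[[1,0,0,0],[-1,1,0,0],[3,-2,1,0],[3,3,0,1]] U=[[-1,-1,-3,-3],[0,-2,-3,-1],[0,0,3,2],[0,0,0,-1]]

  R1 -= -1·R0 → [0,-2,-3,-1]
  R2 -= 3·R0 → [0,4,9,4]
  R3 -= 3·R0 → [0,-6,-9,-4]
  R2 -= -2·R1 → [0,0,3,2]
  R3 -= 3·R1 → [0,0,0,-1]
  R3 -= 0·R2 → [0,0,0,-1]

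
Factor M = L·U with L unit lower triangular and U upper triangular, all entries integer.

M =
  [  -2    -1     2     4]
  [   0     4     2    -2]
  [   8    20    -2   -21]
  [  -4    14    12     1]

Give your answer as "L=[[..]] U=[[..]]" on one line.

L=[[1,0,0,0],[0,1,0,0],[-4,4,1,0],[2,4,0,1]] U=[[-2,-1,2,4],[0,4,2,-2],[0,0,-2,3],[0,0,0,1]]

  r1 -= 0·r0 → [0,4,2,-2]
  r2 -= -4·r0 → [0,16,6,-5]
  r3 -= 2·r0 → [0,16,8,-7]
  r2 -= 4·r1 → [0,0,-2,3]
  r3 -= 4·r1 → [0,0,0,1]
  r3 -= 0·r2 → [0,0,0,1]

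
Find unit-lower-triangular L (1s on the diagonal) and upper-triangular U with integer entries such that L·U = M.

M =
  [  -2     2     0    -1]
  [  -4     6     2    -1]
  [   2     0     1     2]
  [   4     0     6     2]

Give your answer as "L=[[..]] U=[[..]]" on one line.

  row1 -= 2·row0 → [0,2,2,1]
  row2 -= -1·row0 → [0,2,1,1]
  row3 -= -2·row0 → [0,4,6,0]
  row2 -= 1·row1 → [0,0,-1,0]
  row3 -= 2·row1 → [0,0,2,-2]
  row3 -= -2·row2 → [0,0,0,-2]

L=[[1,0,0,0],[2,1,0,0],[-1,1,1,0],[-2,2,-2,1]] U=[[-2,2,0,-1],[0,2,2,1],[0,0,-1,0],[0,0,0,-2]]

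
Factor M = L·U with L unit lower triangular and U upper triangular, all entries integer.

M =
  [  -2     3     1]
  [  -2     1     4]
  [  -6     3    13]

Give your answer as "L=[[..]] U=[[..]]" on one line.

L=[[1,0,0],[1,1,0],[3,3,1]] U=[[-2,3,1],[0,-2,3],[0,0,1]]

  R1 -= 1·R0 → [0,-2,3]
  R2 -= 3·R0 → [0,-6,10]
  R2 -= 3·R1 → [0,0,1]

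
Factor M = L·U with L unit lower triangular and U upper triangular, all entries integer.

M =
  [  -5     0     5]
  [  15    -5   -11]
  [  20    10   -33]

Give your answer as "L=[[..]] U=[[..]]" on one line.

L=[[1,0,0],[-3,1,0],[-4,-2,1]] U=[[-5,0,5],[0,-5,4],[0,0,-5]]

  R1 -= -3·R0 → [0,-5,4]
  R2 -= -4·R0 → [0,10,-13]
  R2 -= -2·R1 → [0,0,-5]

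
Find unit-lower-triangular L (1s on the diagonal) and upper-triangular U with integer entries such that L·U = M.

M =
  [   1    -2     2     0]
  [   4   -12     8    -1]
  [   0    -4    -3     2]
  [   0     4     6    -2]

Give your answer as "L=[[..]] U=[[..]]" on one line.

L=[[1,0,0,0],[4,1,0,0],[0,1,1,0],[0,-1,-2,1]] U=[[1,-2,2,0],[0,-4,0,-1],[0,0,-3,3],[0,0,0,3]]

  r1 -= 4·r0 → [0,-4,0,-1]
  r2 -= 0·r0 → [0,-4,-3,2]
  r3 -= 0·r0 → [0,4,6,-2]
  r2 -= 1·r1 → [0,0,-3,3]
  r3 -= -1·r1 → [0,0,6,-3]
  r3 -= -2·r2 → [0,0,0,3]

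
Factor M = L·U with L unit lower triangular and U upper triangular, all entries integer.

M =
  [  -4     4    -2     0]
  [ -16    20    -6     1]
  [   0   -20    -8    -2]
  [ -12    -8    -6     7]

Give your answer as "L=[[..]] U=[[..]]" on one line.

L=[[1,0,0,0],[4,1,0,0],[0,-5,1,0],[3,-5,5,1]] U=[[-4,4,-2,0],[0,4,2,1],[0,0,2,3],[0,0,0,-3]]

  row1 -= 4·row0 → [0,4,2,1]
  row2 -= 0·row0 → [0,-20,-8,-2]
  row3 -= 3·row0 → [0,-20,0,7]
  row2 -= -5·row1 → [0,0,2,3]
  row3 -= -5·row1 → [0,0,10,12]
  row3 -= 5·row2 → [0,0,0,-3]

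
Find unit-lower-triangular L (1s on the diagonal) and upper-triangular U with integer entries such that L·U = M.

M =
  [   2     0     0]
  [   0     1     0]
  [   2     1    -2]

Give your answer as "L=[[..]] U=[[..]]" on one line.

L=[[1,0,0],[0,1,0],[1,1,1]] U=[[2,0,0],[0,1,0],[0,0,-2]]

  row1 -= 0·row0 → [0,1,0]
  row2 -= 1·row0 → [0,1,-2]
  row2 -= 1·row1 → [0,0,-2]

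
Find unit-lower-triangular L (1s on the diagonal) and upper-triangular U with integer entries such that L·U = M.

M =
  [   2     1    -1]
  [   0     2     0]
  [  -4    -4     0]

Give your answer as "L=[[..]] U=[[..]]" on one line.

L=[[1,0,0],[0,1,0],[-2,-1,1]] U=[[2,1,-1],[0,2,0],[0,0,-2]]

  row1 -= 0·row0 → [0,2,0]
  row2 -= -2·row0 → [0,-2,-2]
  row2 -= -1·row1 → [0,0,-2]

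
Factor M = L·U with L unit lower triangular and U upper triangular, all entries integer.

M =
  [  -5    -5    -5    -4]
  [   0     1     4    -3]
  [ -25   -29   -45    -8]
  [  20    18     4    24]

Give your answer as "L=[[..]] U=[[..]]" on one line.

L=[[1,0,0,0],[0,1,0,0],[5,-4,1,0],[-4,-2,2,1]] U=[[-5,-5,-5,-4],[0,1,4,-3],[0,0,-4,0],[0,0,0,2]]

  row1 -= 0·row0 → [0,1,4,-3]
  row2 -= 5·row0 → [0,-4,-20,12]
  row3 -= -4·row0 → [0,-2,-16,8]
  row2 -= -4·row1 → [0,0,-4,0]
  row3 -= -2·row1 → [0,0,-8,2]
  row3 -= 2·row2 → [0,0,0,2]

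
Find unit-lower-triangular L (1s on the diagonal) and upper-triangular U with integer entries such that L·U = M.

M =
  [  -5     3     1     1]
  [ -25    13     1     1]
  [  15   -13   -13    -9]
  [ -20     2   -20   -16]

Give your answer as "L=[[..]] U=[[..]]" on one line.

  r1 -= 5·r0 → [0,-2,-4,-4]
  r2 -= -3·r0 → [0,-4,-10,-6]
  r3 -= 4·r0 → [0,-10,-24,-20]
  r2 -= 2·r1 → [0,0,-2,2]
  r3 -= 5·r1 → [0,0,-4,0]
  r3 -= 2·r2 → [0,0,0,-4]

L=[[1,0,0,0],[5,1,0,0],[-3,2,1,0],[4,5,2,1]] U=[[-5,3,1,1],[0,-2,-4,-4],[0,0,-2,2],[0,0,0,-4]]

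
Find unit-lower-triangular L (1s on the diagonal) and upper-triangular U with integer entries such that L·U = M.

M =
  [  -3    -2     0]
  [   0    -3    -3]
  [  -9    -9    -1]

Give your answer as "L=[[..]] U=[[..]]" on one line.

  row1 -= 0·row0 → [0,-3,-3]
  row2 -= 3·row0 → [0,-3,-1]
  row2 -= 1·row1 → [0,0,2]

L=[[1,0,0],[0,1,0],[3,1,1]] U=[[-3,-2,0],[0,-3,-3],[0,0,2]]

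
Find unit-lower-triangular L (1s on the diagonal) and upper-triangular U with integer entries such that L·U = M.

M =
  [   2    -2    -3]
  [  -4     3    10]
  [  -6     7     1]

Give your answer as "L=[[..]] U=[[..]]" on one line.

  row1 -= -2·row0 → [0,-1,4]
  row2 -= -3·row0 → [0,1,-8]
  row2 -= -1·row1 → [0,0,-4]

L=[[1,0,0],[-2,1,0],[-3,-1,1]] U=[[2,-2,-3],[0,-1,4],[0,0,-4]]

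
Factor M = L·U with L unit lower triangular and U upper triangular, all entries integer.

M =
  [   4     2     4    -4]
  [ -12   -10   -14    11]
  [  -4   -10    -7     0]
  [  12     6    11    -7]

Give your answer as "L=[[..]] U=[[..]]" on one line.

L=[[1,0,0,0],[-3,1,0,0],[-1,2,1,0],[3,0,-1,1]] U=[[4,2,4,-4],[0,-4,-2,-1],[0,0,1,-2],[0,0,0,3]]

  row1 -= -3·row0 → [0,-4,-2,-1]
  row2 -= -1·row0 → [0,-8,-3,-4]
  row3 -= 3·row0 → [0,0,-1,5]
  row2 -= 2·row1 → [0,0,1,-2]
  row3 -= 0·row1 → [0,0,-1,5]
  row3 -= -1·row2 → [0,0,0,3]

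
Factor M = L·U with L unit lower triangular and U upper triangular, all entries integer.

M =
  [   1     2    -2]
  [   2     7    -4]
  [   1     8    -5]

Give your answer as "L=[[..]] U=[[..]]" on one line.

L=[[1,0,0],[2,1,0],[1,2,1]] U=[[1,2,-2],[0,3,0],[0,0,-3]]

  row1 -= 2·row0 → [0,3,0]
  row2 -= 1·row0 → [0,6,-3]
  row2 -= 2·row1 → [0,0,-3]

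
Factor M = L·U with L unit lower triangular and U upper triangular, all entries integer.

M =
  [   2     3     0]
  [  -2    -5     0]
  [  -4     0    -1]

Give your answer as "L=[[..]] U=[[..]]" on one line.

  r1 -= -1·r0 → [0,-2,0]
  r2 -= -2·r0 → [0,6,-1]
  r2 -= -3·r1 → [0,0,-1]

L=[[1,0,0],[-1,1,0],[-2,-3,1]] U=[[2,3,0],[0,-2,0],[0,0,-1]]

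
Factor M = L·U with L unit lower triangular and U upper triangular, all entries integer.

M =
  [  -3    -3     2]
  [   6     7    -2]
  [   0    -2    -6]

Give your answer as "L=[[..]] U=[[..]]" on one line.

L=[[1,0,0],[-2,1,0],[0,-2,1]] U=[[-3,-3,2],[0,1,2],[0,0,-2]]

  R1 -= -2·R0 → [0,1,2]
  R2 -= 0·R0 → [0,-2,-6]
  R2 -= -2·R1 → [0,0,-2]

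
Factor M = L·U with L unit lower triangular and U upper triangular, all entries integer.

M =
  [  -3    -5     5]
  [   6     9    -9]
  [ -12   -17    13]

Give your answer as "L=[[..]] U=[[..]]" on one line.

L=[[1,0,0],[-2,1,0],[4,-3,1]] U=[[-3,-5,5],[0,-1,1],[0,0,-4]]

  R1 -= -2·R0 → [0,-1,1]
  R2 -= 4·R0 → [0,3,-7]
  R2 -= -3·R1 → [0,0,-4]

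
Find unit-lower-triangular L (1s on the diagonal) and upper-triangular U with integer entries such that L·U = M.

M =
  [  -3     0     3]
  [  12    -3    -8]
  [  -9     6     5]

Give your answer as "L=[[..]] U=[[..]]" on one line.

  R1 -= -4·R0 → [0,-3,4]
  R2 -= 3·R0 → [0,6,-4]
  R2 -= -2·R1 → [0,0,4]

L=[[1,0,0],[-4,1,0],[3,-2,1]] U=[[-3,0,3],[0,-3,4],[0,0,4]]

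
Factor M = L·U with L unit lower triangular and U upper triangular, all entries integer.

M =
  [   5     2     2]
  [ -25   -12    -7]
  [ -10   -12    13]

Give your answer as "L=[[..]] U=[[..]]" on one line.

L=[[1,0,0],[-5,1,0],[-2,4,1]] U=[[5,2,2],[0,-2,3],[0,0,5]]

  r1 -= -5·r0 → [0,-2,3]
  r2 -= -2·r0 → [0,-8,17]
  r2 -= 4·r1 → [0,0,5]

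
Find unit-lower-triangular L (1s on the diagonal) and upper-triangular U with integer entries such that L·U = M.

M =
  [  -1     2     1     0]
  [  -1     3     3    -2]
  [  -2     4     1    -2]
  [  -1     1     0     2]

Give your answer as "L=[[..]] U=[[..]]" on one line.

  row1 -= 1·row0 → [0,1,2,-2]
  row2 -= 2·row0 → [0,0,-1,-2]
  row3 -= 1·row0 → [0,-1,-1,2]
  row2 -= 0·row1 → [0,0,-1,-2]
  row3 -= -1·row1 → [0,0,1,0]
  row3 -= -1·row2 → [0,0,0,-2]

L=[[1,0,0,0],[1,1,0,0],[2,0,1,0],[1,-1,-1,1]] U=[[-1,2,1,0],[0,1,2,-2],[0,0,-1,-2],[0,0,0,-2]]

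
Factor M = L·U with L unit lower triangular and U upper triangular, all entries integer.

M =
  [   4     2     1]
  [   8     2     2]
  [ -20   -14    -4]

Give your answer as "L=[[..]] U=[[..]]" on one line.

  R1 -= 2·R0 → [0,-2,0]
  R2 -= -5·R0 → [0,-4,1]
  R2 -= 2·R1 → [0,0,1]

L=[[1,0,0],[2,1,0],[-5,2,1]] U=[[4,2,1],[0,-2,0],[0,0,1]]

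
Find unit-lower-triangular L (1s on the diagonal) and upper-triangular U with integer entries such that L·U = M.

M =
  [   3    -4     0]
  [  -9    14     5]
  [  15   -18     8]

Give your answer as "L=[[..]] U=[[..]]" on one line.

L=[[1,0,0],[-3,1,0],[5,1,1]] U=[[3,-4,0],[0,2,5],[0,0,3]]

  row1 -= -3·row0 → [0,2,5]
  row2 -= 5·row0 → [0,2,8]
  row2 -= 1·row1 → [0,0,3]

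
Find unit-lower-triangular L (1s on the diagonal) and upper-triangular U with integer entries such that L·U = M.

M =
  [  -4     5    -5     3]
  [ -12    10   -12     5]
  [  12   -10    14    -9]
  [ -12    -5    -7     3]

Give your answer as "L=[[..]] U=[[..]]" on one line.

  r1 -= 3·r0 → [0,-5,3,-4]
  r2 -= -3·r0 → [0,5,-1,0]
  r3 -= 3·r0 → [0,-20,8,-6]
  r2 -= -1·r1 → [0,0,2,-4]
  r3 -= 4·r1 → [0,0,-4,10]
  r3 -= -2·r2 → [0,0,0,2]

L=[[1,0,0,0],[3,1,0,0],[-3,-1,1,0],[3,4,-2,1]] U=[[-4,5,-5,3],[0,-5,3,-4],[0,0,2,-4],[0,0,0,2]]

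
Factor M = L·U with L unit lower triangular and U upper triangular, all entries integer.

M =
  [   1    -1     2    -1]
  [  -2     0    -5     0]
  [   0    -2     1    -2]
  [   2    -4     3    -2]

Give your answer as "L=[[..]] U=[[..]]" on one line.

  r1 -= -2·r0 → [0,-2,-1,-2]
  r2 -= 0·r0 → [0,-2,1,-2]
  r3 -= 2·r0 → [0,-2,-1,0]
  r2 -= 1·r1 → [0,0,2,0]
  r3 -= 1·r1 → [0,0,0,2]
  r3 -= 0·r2 → [0,0,0,2]

L=[[1,0,0,0],[-2,1,0,0],[0,1,1,0],[2,1,0,1]] U=[[1,-1,2,-1],[0,-2,-1,-2],[0,0,2,0],[0,0,0,2]]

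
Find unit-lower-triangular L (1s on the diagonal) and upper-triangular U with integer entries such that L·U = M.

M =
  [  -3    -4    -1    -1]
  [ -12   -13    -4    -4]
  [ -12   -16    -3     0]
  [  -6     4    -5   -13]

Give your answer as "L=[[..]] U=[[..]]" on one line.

L=[[1,0,0,0],[4,1,0,0],[4,0,1,0],[2,4,-3,1]] U=[[-3,-4,-1,-1],[0,3,0,0],[0,0,1,4],[0,0,0,1]]

  row1 -= 4·row0 → [0,3,0,0]
  row2 -= 4·row0 → [0,0,1,4]
  row3 -= 2·row0 → [0,12,-3,-11]
  row2 -= 0·row1 → [0,0,1,4]
  row3 -= 4·row1 → [0,0,-3,-11]
  row3 -= -3·row2 → [0,0,0,1]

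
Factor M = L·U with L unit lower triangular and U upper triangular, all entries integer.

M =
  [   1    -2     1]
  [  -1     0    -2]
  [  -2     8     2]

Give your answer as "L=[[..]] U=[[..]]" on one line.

L=[[1,0,0],[-1,1,0],[-2,-2,1]] U=[[1,-2,1],[0,-2,-1],[0,0,2]]

  R1 -= -1·R0 → [0,-2,-1]
  R2 -= -2·R0 → [0,4,4]
  R2 -= -2·R1 → [0,0,2]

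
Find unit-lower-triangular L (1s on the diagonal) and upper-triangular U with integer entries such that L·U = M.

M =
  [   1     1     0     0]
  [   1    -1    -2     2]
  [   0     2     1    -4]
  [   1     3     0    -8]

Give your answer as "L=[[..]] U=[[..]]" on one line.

L=[[1,0,0,0],[1,1,0,0],[0,-1,1,0],[1,-1,2,1]] U=[[1,1,0,0],[0,-2,-2,2],[0,0,-1,-2],[0,0,0,-2]]

  R1 -= 1·R0 → [0,-2,-2,2]
  R2 -= 0·R0 → [0,2,1,-4]
  R3 -= 1·R0 → [0,2,0,-8]
  R2 -= -1·R1 → [0,0,-1,-2]
  R3 -= -1·R1 → [0,0,-2,-6]
  R3 -= 2·R2 → [0,0,0,-2]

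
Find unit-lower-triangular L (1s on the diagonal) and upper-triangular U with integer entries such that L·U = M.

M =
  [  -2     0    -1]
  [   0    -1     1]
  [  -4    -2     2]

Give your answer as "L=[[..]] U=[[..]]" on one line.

L=[[1,0,0],[0,1,0],[2,2,1]] U=[[-2,0,-1],[0,-1,1],[0,0,2]]

  r1 -= 0·r0 → [0,-1,1]
  r2 -= 2·r0 → [0,-2,4]
  r2 -= 2·r1 → [0,0,2]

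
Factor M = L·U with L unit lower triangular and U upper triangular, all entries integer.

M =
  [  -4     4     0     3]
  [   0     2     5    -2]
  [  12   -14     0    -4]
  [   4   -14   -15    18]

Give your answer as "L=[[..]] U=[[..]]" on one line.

L=[[1,0,0,0],[0,1,0,0],[-3,-1,1,0],[-1,-5,2,1]] U=[[-4,4,0,3],[0,2,5,-2],[0,0,5,3],[0,0,0,5]]

  r1 -= 0·r0 → [0,2,5,-2]
  r2 -= -3·r0 → [0,-2,0,5]
  r3 -= -1·r0 → [0,-10,-15,21]
  r2 -= -1·r1 → [0,0,5,3]
  r3 -= -5·r1 → [0,0,10,11]
  r3 -= 2·r2 → [0,0,0,5]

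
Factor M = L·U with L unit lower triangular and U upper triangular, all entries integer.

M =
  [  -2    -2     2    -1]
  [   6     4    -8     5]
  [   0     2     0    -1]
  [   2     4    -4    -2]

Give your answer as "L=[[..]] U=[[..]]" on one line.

L=[[1,0,0,0],[-3,1,0,0],[0,-1,1,0],[-1,-1,2,1]] U=[[-2,-2,2,-1],[0,-2,-2,2],[0,0,-2,1],[0,0,0,-3]]

  R1 -= -3·R0 → [0,-2,-2,2]
  R2 -= 0·R0 → [0,2,0,-1]
  R3 -= -1·R0 → [0,2,-2,-3]
  R2 -= -1·R1 → [0,0,-2,1]
  R3 -= -1·R1 → [0,0,-4,-1]
  R3 -= 2·R2 → [0,0,0,-3]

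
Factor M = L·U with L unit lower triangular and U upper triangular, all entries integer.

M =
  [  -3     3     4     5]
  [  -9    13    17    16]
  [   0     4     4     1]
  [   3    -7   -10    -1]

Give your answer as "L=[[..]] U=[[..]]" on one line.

  row1 -= 3·row0 → [0,4,5,1]
  row2 -= 0·row0 → [0,4,4,1]
  row3 -= -1·row0 → [0,-4,-6,4]
  row2 -= 1·row1 → [0,0,-1,0]
  row3 -= -1·row1 → [0,0,-1,5]
  row3 -= 1·row2 → [0,0,0,5]

L=[[1,0,0,0],[3,1,0,0],[0,1,1,0],[-1,-1,1,1]] U=[[-3,3,4,5],[0,4,5,1],[0,0,-1,0],[0,0,0,5]]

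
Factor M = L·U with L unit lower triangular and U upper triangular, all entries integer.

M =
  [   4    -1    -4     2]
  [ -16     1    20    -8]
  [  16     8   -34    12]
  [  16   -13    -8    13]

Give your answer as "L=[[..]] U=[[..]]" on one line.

L=[[1,0,0,0],[-4,1,0,0],[4,-4,1,0],[4,3,2,1]] U=[[4,-1,-4,2],[0,-3,4,0],[0,0,-2,4],[0,0,0,-3]]

  r1 -= -4·r0 → [0,-3,4,0]
  r2 -= 4·r0 → [0,12,-18,4]
  r3 -= 4·r0 → [0,-9,8,5]
  r2 -= -4·r1 → [0,0,-2,4]
  r3 -= 3·r1 → [0,0,-4,5]
  r3 -= 2·r2 → [0,0,0,-3]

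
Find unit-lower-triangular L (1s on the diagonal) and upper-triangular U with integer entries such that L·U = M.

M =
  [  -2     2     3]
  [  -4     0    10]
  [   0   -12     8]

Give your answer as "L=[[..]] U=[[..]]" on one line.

L=[[1,0,0],[2,1,0],[0,3,1]] U=[[-2,2,3],[0,-4,4],[0,0,-4]]

  r1 -= 2·r0 → [0,-4,4]
  r2 -= 0·r0 → [0,-12,8]
  r2 -= 3·r1 → [0,0,-4]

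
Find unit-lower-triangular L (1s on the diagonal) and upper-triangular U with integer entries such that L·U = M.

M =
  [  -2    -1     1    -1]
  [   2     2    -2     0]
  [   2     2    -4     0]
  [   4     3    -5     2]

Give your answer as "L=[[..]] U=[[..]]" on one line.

  R1 -= -1·R0 → [0,1,-1,-1]
  R2 -= -1·R0 → [0,1,-3,-1]
  R3 -= -2·R0 → [0,1,-3,0]
  R2 -= 1·R1 → [0,0,-2,0]
  R3 -= 1·R1 → [0,0,-2,1]
  R3 -= 1·R2 → [0,0,0,1]

L=[[1,0,0,0],[-1,1,0,0],[-1,1,1,0],[-2,1,1,1]] U=[[-2,-1,1,-1],[0,1,-1,-1],[0,0,-2,0],[0,0,0,1]]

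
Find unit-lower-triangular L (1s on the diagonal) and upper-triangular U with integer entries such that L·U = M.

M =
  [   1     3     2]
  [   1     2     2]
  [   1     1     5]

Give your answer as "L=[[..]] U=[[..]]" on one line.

  row1 -= 1·row0 → [0,-1,0]
  row2 -= 1·row0 → [0,-2,3]
  row2 -= 2·row1 → [0,0,3]

L=[[1,0,0],[1,1,0],[1,2,1]] U=[[1,3,2],[0,-1,0],[0,0,3]]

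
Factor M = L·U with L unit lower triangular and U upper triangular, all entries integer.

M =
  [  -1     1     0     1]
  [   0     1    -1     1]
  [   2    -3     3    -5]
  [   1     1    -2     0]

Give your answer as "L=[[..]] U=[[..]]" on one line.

  row1 -= 0·row0 → [0,1,-1,1]
  row2 -= -2·row0 → [0,-1,3,-3]
  row3 -= -1·row0 → [0,2,-2,1]
  row2 -= -1·row1 → [0,0,2,-2]
  row3 -= 2·row1 → [0,0,0,-1]
  row3 -= 0·row2 → [0,0,0,-1]

L=[[1,0,0,0],[0,1,0,0],[-2,-1,1,0],[-1,2,0,1]] U=[[-1,1,0,1],[0,1,-1,1],[0,0,2,-2],[0,0,0,-1]]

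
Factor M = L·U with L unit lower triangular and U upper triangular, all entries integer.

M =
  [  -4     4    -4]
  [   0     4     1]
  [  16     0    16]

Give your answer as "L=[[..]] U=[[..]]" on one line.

  r1 -= 0·r0 → [0,4,1]
  r2 -= -4·r0 → [0,16,0]
  r2 -= 4·r1 → [0,0,-4]

L=[[1,0,0],[0,1,0],[-4,4,1]] U=[[-4,4,-4],[0,4,1],[0,0,-4]]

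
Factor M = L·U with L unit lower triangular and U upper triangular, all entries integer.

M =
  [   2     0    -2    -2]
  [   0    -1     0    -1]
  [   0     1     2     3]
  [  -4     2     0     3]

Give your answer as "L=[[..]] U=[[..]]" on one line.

L=[[1,0,0,0],[0,1,0,0],[0,-1,1,0],[-2,-2,-2,1]] U=[[2,0,-2,-2],[0,-1,0,-1],[0,0,2,2],[0,0,0,1]]

  row1 -= 0·row0 → [0,-1,0,-1]
  row2 -= 0·row0 → [0,1,2,3]
  row3 -= -2·row0 → [0,2,-4,-1]
  row2 -= -1·row1 → [0,0,2,2]
  row3 -= -2·row1 → [0,0,-4,-3]
  row3 -= -2·row2 → [0,0,0,1]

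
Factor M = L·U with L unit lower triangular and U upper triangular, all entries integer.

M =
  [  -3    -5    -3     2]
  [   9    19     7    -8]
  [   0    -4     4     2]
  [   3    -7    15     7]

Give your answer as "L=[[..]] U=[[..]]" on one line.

  r1 -= -3·r0 → [0,4,-2,-2]
  r2 -= 0·r0 → [0,-4,4,2]
  r3 -= -1·r0 → [0,-12,12,9]
  r2 -= -1·r1 → [0,0,2,0]
  r3 -= -3·r1 → [0,0,6,3]
  r3 -= 3·r2 → [0,0,0,3]

L=[[1,0,0,0],[-3,1,0,0],[0,-1,1,0],[-1,-3,3,1]] U=[[-3,-5,-3,2],[0,4,-2,-2],[0,0,2,0],[0,0,0,3]]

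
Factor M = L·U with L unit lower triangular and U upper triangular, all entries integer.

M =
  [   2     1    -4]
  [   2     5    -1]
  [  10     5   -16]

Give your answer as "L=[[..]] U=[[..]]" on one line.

  r1 -= 1·r0 → [0,4,3]
  r2 -= 5·r0 → [0,0,4]
  r2 -= 0·r1 → [0,0,4]

L=[[1,0,0],[1,1,0],[5,0,1]] U=[[2,1,-4],[0,4,3],[0,0,4]]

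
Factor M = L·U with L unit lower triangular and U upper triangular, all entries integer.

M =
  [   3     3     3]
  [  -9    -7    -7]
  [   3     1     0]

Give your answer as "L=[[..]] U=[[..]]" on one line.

L=[[1,0,0],[-3,1,0],[1,-1,1]] U=[[3,3,3],[0,2,2],[0,0,-1]]

  R1 -= -3·R0 → [0,2,2]
  R2 -= 1·R0 → [0,-2,-3]
  R2 -= -1·R1 → [0,0,-1]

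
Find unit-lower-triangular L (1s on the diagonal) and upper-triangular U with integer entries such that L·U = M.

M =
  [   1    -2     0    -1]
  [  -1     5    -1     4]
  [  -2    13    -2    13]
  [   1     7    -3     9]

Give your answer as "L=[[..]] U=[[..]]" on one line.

L=[[1,0,0,0],[-1,1,0,0],[-2,3,1,0],[1,3,0,1]] U=[[1,-2,0,-1],[0,3,-1,3],[0,0,1,2],[0,0,0,1]]

  row1 -= -1·row0 → [0,3,-1,3]
  row2 -= -2·row0 → [0,9,-2,11]
  row3 -= 1·row0 → [0,9,-3,10]
  row2 -= 3·row1 → [0,0,1,2]
  row3 -= 3·row1 → [0,0,0,1]
  row3 -= 0·row2 → [0,0,0,1]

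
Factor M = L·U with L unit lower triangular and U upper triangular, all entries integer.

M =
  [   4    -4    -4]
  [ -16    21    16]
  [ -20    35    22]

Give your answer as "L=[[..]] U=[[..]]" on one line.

  R1 -= -4·R0 → [0,5,0]
  R2 -= -5·R0 → [0,15,2]
  R2 -= 3·R1 → [0,0,2]

L=[[1,0,0],[-4,1,0],[-5,3,1]] U=[[4,-4,-4],[0,5,0],[0,0,2]]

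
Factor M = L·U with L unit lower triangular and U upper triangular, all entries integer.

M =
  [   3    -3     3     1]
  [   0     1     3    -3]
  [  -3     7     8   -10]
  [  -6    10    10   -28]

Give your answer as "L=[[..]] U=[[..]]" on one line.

  r1 -= 0·r0 → [0,1,3,-3]
  r2 -= -1·r0 → [0,4,11,-9]
  r3 -= -2·r0 → [0,4,16,-26]
  r2 -= 4·r1 → [0,0,-1,3]
  r3 -= 4·r1 → [0,0,4,-14]
  r3 -= -4·r2 → [0,0,0,-2]

L=[[1,0,0,0],[0,1,0,0],[-1,4,1,0],[-2,4,-4,1]] U=[[3,-3,3,1],[0,1,3,-3],[0,0,-1,3],[0,0,0,-2]]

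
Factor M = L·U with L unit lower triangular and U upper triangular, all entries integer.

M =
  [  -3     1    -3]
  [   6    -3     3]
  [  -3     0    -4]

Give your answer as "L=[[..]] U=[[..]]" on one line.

  r1 -= -2·r0 → [0,-1,-3]
  r2 -= 1·r0 → [0,-1,-1]
  r2 -= 1·r1 → [0,0,2]

L=[[1,0,0],[-2,1,0],[1,1,1]] U=[[-3,1,-3],[0,-1,-3],[0,0,2]]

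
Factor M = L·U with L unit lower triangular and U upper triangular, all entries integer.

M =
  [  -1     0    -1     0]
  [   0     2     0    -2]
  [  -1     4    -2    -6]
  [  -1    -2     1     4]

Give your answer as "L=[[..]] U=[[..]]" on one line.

L=[[1,0,0,0],[0,1,0,0],[1,2,1,0],[1,-1,-2,1]] U=[[-1,0,-1,0],[0,2,0,-2],[0,0,-1,-2],[0,0,0,-2]]

  r1 -= 0·r0 → [0,2,0,-2]
  r2 -= 1·r0 → [0,4,-1,-6]
  r3 -= 1·r0 → [0,-2,2,4]
  r2 -= 2·r1 → [0,0,-1,-2]
  r3 -= -1·r1 → [0,0,2,2]
  r3 -= -2·r2 → [0,0,0,-2]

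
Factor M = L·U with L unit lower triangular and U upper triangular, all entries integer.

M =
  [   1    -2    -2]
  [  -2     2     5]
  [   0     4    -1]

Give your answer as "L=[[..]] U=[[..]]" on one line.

L=[[1,0,0],[-2,1,0],[0,-2,1]] U=[[1,-2,-2],[0,-2,1],[0,0,1]]

  r1 -= -2·r0 → [0,-2,1]
  r2 -= 0·r0 → [0,4,-1]
  r2 -= -2·r1 → [0,0,1]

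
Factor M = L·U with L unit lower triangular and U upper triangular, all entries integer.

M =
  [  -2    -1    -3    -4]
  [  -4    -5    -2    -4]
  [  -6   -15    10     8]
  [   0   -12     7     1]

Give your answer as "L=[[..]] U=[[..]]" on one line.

L=[[1,0,0,0],[2,1,0,0],[3,4,1,0],[0,4,-3,1]] U=[[-2,-1,-3,-4],[0,-3,4,4],[0,0,3,4],[0,0,0,-3]]

  row1 -= 2·row0 → [0,-3,4,4]
  row2 -= 3·row0 → [0,-12,19,20]
  row3 -= 0·row0 → [0,-12,7,1]
  row2 -= 4·row1 → [0,0,3,4]
  row3 -= 4·row1 → [0,0,-9,-15]
  row3 -= -3·row2 → [0,0,0,-3]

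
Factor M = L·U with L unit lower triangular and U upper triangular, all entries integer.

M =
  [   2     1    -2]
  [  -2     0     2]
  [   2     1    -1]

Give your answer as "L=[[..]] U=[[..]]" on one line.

L=[[1,0,0],[-1,1,0],[1,0,1]] U=[[2,1,-2],[0,1,0],[0,0,1]]

  R1 -= -1·R0 → [0,1,0]
  R2 -= 1·R0 → [0,0,1]
  R2 -= 0·R1 → [0,0,1]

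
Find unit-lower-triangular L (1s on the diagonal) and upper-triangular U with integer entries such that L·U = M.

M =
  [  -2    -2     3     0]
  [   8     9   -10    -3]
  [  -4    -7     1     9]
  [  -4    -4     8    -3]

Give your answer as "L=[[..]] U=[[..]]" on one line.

L=[[1,0,0,0],[-4,1,0,0],[2,-3,1,0],[2,0,2,1]] U=[[-2,-2,3,0],[0,1,2,-3],[0,0,1,0],[0,0,0,-3]]

  r1 -= -4·r0 → [0,1,2,-3]
  r2 -= 2·r0 → [0,-3,-5,9]
  r3 -= 2·r0 → [0,0,2,-3]
  r2 -= -3·r1 → [0,0,1,0]
  r3 -= 0·r1 → [0,0,2,-3]
  r3 -= 2·r2 → [0,0,0,-3]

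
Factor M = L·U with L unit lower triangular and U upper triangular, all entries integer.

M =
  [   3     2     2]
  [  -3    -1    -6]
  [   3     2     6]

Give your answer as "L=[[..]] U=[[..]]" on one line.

  r1 -= -1·r0 → [0,1,-4]
  r2 -= 1·r0 → [0,0,4]
  r2 -= 0·r1 → [0,0,4]

L=[[1,0,0],[-1,1,0],[1,0,1]] U=[[3,2,2],[0,1,-4],[0,0,4]]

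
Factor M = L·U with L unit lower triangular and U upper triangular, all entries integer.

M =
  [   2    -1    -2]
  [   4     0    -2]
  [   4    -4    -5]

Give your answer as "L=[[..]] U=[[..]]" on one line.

L=[[1,0,0],[2,1,0],[2,-1,1]] U=[[2,-1,-2],[0,2,2],[0,0,1]]

  row1 -= 2·row0 → [0,2,2]
  row2 -= 2·row0 → [0,-2,-1]
  row2 -= -1·row1 → [0,0,1]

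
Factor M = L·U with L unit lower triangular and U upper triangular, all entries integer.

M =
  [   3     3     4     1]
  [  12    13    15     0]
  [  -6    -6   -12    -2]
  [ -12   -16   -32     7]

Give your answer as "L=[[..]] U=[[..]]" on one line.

L=[[1,0,0,0],[4,1,0,0],[-2,0,1,0],[-4,-4,5,1]] U=[[3,3,4,1],[0,1,-1,-4],[0,0,-4,0],[0,0,0,-5]]

  row1 -= 4·row0 → [0,1,-1,-4]
  row2 -= -2·row0 → [0,0,-4,0]
  row3 -= -4·row0 → [0,-4,-16,11]
  row2 -= 0·row1 → [0,0,-4,0]
  row3 -= -4·row1 → [0,0,-20,-5]
  row3 -= 5·row2 → [0,0,0,-5]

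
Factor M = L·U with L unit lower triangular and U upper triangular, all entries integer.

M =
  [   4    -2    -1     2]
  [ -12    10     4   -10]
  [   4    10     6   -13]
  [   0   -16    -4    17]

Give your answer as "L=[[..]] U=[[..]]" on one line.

  r1 -= -3·r0 → [0,4,1,-4]
  r2 -= 1·r0 → [0,12,7,-15]
  r3 -= 0·r0 → [0,-16,-4,17]
  r2 -= 3·r1 → [0,0,4,-3]
  r3 -= -4·r1 → [0,0,0,1]
  r3 -= 0·r2 → [0,0,0,1]

L=[[1,0,0,0],[-3,1,0,0],[1,3,1,0],[0,-4,0,1]] U=[[4,-2,-1,2],[0,4,1,-4],[0,0,4,-3],[0,0,0,1]]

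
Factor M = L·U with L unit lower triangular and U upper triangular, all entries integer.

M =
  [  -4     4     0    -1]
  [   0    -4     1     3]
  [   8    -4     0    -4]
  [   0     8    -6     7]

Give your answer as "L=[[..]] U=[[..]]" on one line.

L=[[1,0,0,0],[0,1,0,0],[-2,-1,1,0],[0,-2,-4,1]] U=[[-4,4,0,-1],[0,-4,1,3],[0,0,1,-3],[0,0,0,1]]

  R1 -= 0·R0 → [0,-4,1,3]
  R2 -= -2·R0 → [0,4,0,-6]
  R3 -= 0·R0 → [0,8,-6,7]
  R2 -= -1·R1 → [0,0,1,-3]
  R3 -= -2·R1 → [0,0,-4,13]
  R3 -= -4·R2 → [0,0,0,1]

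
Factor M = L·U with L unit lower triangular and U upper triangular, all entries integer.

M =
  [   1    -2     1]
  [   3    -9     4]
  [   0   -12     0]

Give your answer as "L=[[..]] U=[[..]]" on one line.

L=[[1,0,0],[3,1,0],[0,4,1]] U=[[1,-2,1],[0,-3,1],[0,0,-4]]

  row1 -= 3·row0 → [0,-3,1]
  row2 -= 0·row0 → [0,-12,0]
  row2 -= 4·row1 → [0,0,-4]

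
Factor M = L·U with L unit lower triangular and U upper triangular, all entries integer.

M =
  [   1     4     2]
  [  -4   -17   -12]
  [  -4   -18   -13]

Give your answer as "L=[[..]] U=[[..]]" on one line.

  R1 -= -4·R0 → [0,-1,-4]
  R2 -= -4·R0 → [0,-2,-5]
  R2 -= 2·R1 → [0,0,3]

L=[[1,0,0],[-4,1,0],[-4,2,1]] U=[[1,4,2],[0,-1,-4],[0,0,3]]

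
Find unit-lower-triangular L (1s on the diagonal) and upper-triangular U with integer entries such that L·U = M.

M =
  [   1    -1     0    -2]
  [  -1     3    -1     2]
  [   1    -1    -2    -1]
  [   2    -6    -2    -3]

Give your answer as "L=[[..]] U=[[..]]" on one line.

  R1 -= -1·R0 → [0,2,-1,0]
  R2 -= 1·R0 → [0,0,-2,1]
  R3 -= 2·R0 → [0,-4,-2,1]
  R2 -= 0·R1 → [0,0,-2,1]
  R3 -= -2·R1 → [0,0,-4,1]
  R3 -= 2·R2 → [0,0,0,-1]

L=[[1,0,0,0],[-1,1,0,0],[1,0,1,0],[2,-2,2,1]] U=[[1,-1,0,-2],[0,2,-1,0],[0,0,-2,1],[0,0,0,-1]]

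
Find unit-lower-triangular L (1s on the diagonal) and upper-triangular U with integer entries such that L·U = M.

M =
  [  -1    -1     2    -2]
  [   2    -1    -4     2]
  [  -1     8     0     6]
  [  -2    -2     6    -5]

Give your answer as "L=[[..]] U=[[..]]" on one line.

  row1 -= -2·row0 → [0,-3,0,-2]
  row2 -= 1·row0 → [0,9,-2,8]
  row3 -= 2·row0 → [0,0,2,-1]
  row2 -= -3·row1 → [0,0,-2,2]
  row3 -= 0·row1 → [0,0,2,-1]
  row3 -= -1·row2 → [0,0,0,1]

L=[[1,0,0,0],[-2,1,0,0],[1,-3,1,0],[2,0,-1,1]] U=[[-1,-1,2,-2],[0,-3,0,-2],[0,0,-2,2],[0,0,0,1]]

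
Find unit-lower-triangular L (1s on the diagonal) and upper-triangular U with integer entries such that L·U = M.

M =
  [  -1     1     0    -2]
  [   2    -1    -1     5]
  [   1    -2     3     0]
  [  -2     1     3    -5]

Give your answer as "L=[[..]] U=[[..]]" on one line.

L=[[1,0,0,0],[-2,1,0,0],[-1,-1,1,0],[2,-1,1,1]] U=[[-1,1,0,-2],[0,1,-1,1],[0,0,2,-1],[0,0,0,1]]

  R1 -= -2·R0 → [0,1,-1,1]
  R2 -= -1·R0 → [0,-1,3,-2]
  R3 -= 2·R0 → [0,-1,3,-1]
  R2 -= -1·R1 → [0,0,2,-1]
  R3 -= -1·R1 → [0,0,2,0]
  R3 -= 1·R2 → [0,0,0,1]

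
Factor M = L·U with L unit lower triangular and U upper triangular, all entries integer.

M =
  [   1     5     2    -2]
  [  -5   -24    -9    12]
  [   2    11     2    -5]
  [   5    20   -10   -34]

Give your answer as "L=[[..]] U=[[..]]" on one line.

  r1 -= -5·r0 → [0,1,1,2]
  r2 -= 2·r0 → [0,1,-2,-1]
  r3 -= 5·r0 → [0,-5,-20,-24]
  r2 -= 1·r1 → [0,0,-3,-3]
  r3 -= -5·r1 → [0,0,-15,-14]
  r3 -= 5·r2 → [0,0,0,1]

L=[[1,0,0,0],[-5,1,0,0],[2,1,1,0],[5,-5,5,1]] U=[[1,5,2,-2],[0,1,1,2],[0,0,-3,-3],[0,0,0,1]]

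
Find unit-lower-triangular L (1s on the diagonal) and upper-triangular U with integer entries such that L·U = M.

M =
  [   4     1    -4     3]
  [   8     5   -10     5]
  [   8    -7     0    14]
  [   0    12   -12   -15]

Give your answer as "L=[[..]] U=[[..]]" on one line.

  R1 -= 2·R0 → [0,3,-2,-1]
  R2 -= 2·R0 → [0,-9,8,8]
  R3 -= 0·R0 → [0,12,-12,-15]
  R2 -= -3·R1 → [0,0,2,5]
  R3 -= 4·R1 → [0,0,-4,-11]
  R3 -= -2·R2 → [0,0,0,-1]

L=[[1,0,0,0],[2,1,0,0],[2,-3,1,0],[0,4,-2,1]] U=[[4,1,-4,3],[0,3,-2,-1],[0,0,2,5],[0,0,0,-1]]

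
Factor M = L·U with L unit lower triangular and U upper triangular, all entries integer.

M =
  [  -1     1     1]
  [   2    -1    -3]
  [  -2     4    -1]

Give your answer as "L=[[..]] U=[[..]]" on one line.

L=[[1,0,0],[-2,1,0],[2,2,1]] U=[[-1,1,1],[0,1,-1],[0,0,-1]]

  R1 -= -2·R0 → [0,1,-1]
  R2 -= 2·R0 → [0,2,-3]
  R2 -= 2·R1 → [0,0,-1]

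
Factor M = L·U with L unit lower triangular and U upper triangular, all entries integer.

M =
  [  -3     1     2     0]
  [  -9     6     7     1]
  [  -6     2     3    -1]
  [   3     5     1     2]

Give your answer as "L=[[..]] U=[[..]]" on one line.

  row1 -= 3·row0 → [0,3,1,1]
  row2 -= 2·row0 → [0,0,-1,-1]
  row3 -= -1·row0 → [0,6,3,2]
  row2 -= 0·row1 → [0,0,-1,-1]
  row3 -= 2·row1 → [0,0,1,0]
  row3 -= -1·row2 → [0,0,0,-1]

L=[[1,0,0,0],[3,1,0,0],[2,0,1,0],[-1,2,-1,1]] U=[[-3,1,2,0],[0,3,1,1],[0,0,-1,-1],[0,0,0,-1]]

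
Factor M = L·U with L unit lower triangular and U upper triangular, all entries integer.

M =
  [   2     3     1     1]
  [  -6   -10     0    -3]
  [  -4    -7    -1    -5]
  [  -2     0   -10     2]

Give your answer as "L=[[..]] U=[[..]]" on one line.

L=[[1,0,0,0],[-3,1,0,0],[-2,1,1,0],[-1,-3,0,1]] U=[[2,3,1,1],[0,-1,3,0],[0,0,-2,-3],[0,0,0,3]]

  row1 -= -3·row0 → [0,-1,3,0]
  row2 -= -2·row0 → [0,-1,1,-3]
  row3 -= -1·row0 → [0,3,-9,3]
  row2 -= 1·row1 → [0,0,-2,-3]
  row3 -= -3·row1 → [0,0,0,3]
  row3 -= 0·row2 → [0,0,0,3]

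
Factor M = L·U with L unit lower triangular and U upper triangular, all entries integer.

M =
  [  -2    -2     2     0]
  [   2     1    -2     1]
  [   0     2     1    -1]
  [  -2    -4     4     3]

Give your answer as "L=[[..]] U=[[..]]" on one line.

L=[[1,0,0,0],[-1,1,0,0],[0,-2,1,0],[1,2,2,1]] U=[[-2,-2,2,0],[0,-1,0,1],[0,0,1,1],[0,0,0,-1]]

  r1 -= -1·r0 → [0,-1,0,1]
  r2 -= 0·r0 → [0,2,1,-1]
  r3 -= 1·r0 → [0,-2,2,3]
  r2 -= -2·r1 → [0,0,1,1]
  r3 -= 2·r1 → [0,0,2,1]
  r3 -= 2·r2 → [0,0,0,-1]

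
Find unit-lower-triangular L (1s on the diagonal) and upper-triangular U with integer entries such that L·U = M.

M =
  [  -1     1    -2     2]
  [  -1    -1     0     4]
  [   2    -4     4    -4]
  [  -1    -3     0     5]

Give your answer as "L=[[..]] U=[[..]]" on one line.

L=[[1,0,0,0],[1,1,0,0],[-2,1,1,0],[1,2,1,1]] U=[[-1,1,-2,2],[0,-2,2,2],[0,0,-2,-2],[0,0,0,1]]

  R1 -= 1·R0 → [0,-2,2,2]
  R2 -= -2·R0 → [0,-2,0,0]
  R3 -= 1·R0 → [0,-4,2,3]
  R2 -= 1·R1 → [0,0,-2,-2]
  R3 -= 2·R1 → [0,0,-2,-1]
  R3 -= 1·R2 → [0,0,0,1]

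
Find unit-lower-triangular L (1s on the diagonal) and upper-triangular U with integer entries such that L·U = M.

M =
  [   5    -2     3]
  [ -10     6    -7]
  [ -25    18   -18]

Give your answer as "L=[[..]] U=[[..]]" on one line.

  R1 -= -2·R0 → [0,2,-1]
  R2 -= -5·R0 → [0,8,-3]
  R2 -= 4·R1 → [0,0,1]

L=[[1,0,0],[-2,1,0],[-5,4,1]] U=[[5,-2,3],[0,2,-1],[0,0,1]]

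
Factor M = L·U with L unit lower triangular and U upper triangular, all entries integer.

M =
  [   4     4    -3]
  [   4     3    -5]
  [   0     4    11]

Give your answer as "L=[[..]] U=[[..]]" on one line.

L=[[1,0,0],[1,1,0],[0,-4,1]] U=[[4,4,-3],[0,-1,-2],[0,0,3]]

  r1 -= 1·r0 → [0,-1,-2]
  r2 -= 0·r0 → [0,4,11]
  r2 -= -4·r1 → [0,0,3]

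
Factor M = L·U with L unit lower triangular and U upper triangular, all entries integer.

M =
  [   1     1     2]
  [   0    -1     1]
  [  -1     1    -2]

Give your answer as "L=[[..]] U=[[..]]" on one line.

L=[[1,0,0],[0,1,0],[-1,-2,1]] U=[[1,1,2],[0,-1,1],[0,0,2]]

  r1 -= 0·r0 → [0,-1,1]
  r2 -= -1·r0 → [0,2,0]
  r2 -= -2·r1 → [0,0,2]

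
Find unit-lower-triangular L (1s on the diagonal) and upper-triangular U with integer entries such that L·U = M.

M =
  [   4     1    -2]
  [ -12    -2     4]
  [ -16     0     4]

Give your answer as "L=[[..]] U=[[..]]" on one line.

L=[[1,0,0],[-3,1,0],[-4,4,1]] U=[[4,1,-2],[0,1,-2],[0,0,4]]

  r1 -= -3·r0 → [0,1,-2]
  r2 -= -4·r0 → [0,4,-4]
  r2 -= 4·r1 → [0,0,4]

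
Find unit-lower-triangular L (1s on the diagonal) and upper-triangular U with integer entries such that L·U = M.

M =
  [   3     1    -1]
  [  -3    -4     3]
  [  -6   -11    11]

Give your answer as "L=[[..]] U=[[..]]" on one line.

  r1 -= -1·r0 → [0,-3,2]
  r2 -= -2·r0 → [0,-9,9]
  r2 -= 3·r1 → [0,0,3]

L=[[1,0,0],[-1,1,0],[-2,3,1]] U=[[3,1,-1],[0,-3,2],[0,0,3]]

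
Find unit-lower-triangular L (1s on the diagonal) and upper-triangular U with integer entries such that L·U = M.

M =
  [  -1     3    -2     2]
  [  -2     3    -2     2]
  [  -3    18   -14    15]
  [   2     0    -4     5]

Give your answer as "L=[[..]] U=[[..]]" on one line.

L=[[1,0,0,0],[2,1,0,0],[3,-3,1,0],[-2,-2,2,1]] U=[[-1,3,-2,2],[0,-3,2,-2],[0,0,-2,3],[0,0,0,-1]]

  R1 -= 2·R0 → [0,-3,2,-2]
  R2 -= 3·R0 → [0,9,-8,9]
  R3 -= -2·R0 → [0,6,-8,9]
  R2 -= -3·R1 → [0,0,-2,3]
  R3 -= -2·R1 → [0,0,-4,5]
  R3 -= 2·R2 → [0,0,0,-1]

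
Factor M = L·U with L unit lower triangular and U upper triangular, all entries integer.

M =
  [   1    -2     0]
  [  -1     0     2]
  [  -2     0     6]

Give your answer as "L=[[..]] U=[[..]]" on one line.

  row1 -= -1·row0 → [0,-2,2]
  row2 -= -2·row0 → [0,-4,6]
  row2 -= 2·row1 → [0,0,2]

L=[[1,0,0],[-1,1,0],[-2,2,1]] U=[[1,-2,0],[0,-2,2],[0,0,2]]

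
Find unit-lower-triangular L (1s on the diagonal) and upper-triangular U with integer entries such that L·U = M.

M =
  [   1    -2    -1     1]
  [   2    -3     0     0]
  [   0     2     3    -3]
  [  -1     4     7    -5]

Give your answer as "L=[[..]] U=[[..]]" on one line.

L=[[1,0,0,0],[2,1,0,0],[0,2,1,0],[-1,2,-2,1]] U=[[1,-2,-1,1],[0,1,2,-2],[0,0,-1,1],[0,0,0,2]]

  row1 -= 2·row0 → [0,1,2,-2]
  row2 -= 0·row0 → [0,2,3,-3]
  row3 -= -1·row0 → [0,2,6,-4]
  row2 -= 2·row1 → [0,0,-1,1]
  row3 -= 2·row1 → [0,0,2,0]
  row3 -= -2·row2 → [0,0,0,2]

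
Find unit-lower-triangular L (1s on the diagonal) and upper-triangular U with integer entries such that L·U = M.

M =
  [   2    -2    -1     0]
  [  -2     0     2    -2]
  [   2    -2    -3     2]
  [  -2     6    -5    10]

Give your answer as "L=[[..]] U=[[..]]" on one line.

L=[[1,0,0,0],[-1,1,0,0],[1,0,1,0],[-1,-2,2,1]] U=[[2,-2,-1,0],[0,-2,1,-2],[0,0,-2,2],[0,0,0,2]]

  row1 -= -1·row0 → [0,-2,1,-2]
  row2 -= 1·row0 → [0,0,-2,2]
  row3 -= -1·row0 → [0,4,-6,10]
  row2 -= 0·row1 → [0,0,-2,2]
  row3 -= -2·row1 → [0,0,-4,6]
  row3 -= 2·row2 → [0,0,0,2]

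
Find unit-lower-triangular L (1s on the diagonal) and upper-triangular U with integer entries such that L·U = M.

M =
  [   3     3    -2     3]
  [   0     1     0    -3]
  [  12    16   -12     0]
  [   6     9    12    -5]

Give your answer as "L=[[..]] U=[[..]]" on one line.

L=[[1,0,0,0],[0,1,0,0],[4,4,1,0],[2,3,-4,1]] U=[[3,3,-2,3],[0,1,0,-3],[0,0,-4,0],[0,0,0,-2]]

  r1 -= 0·r0 → [0,1,0,-3]
  r2 -= 4·r0 → [0,4,-4,-12]
  r3 -= 2·r0 → [0,3,16,-11]
  r2 -= 4·r1 → [0,0,-4,0]
  r3 -= 3·r1 → [0,0,16,-2]
  r3 -= -4·r2 → [0,0,0,-2]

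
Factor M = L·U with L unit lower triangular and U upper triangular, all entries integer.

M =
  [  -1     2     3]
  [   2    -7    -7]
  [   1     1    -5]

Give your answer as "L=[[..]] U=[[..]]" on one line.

L=[[1,0,0],[-2,1,0],[-1,-1,1]] U=[[-1,2,3],[0,-3,-1],[0,0,-3]]

  r1 -= -2·r0 → [0,-3,-1]
  r2 -= -1·r0 → [0,3,-2]
  r2 -= -1·r1 → [0,0,-3]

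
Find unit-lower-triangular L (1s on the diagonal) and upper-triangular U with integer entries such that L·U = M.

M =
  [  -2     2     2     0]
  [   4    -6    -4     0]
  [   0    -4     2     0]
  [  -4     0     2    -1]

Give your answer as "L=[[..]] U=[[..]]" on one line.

L=[[1,0,0,0],[-2,1,0,0],[0,2,1,0],[2,2,-1,1]] U=[[-2,2,2,0],[0,-2,0,0],[0,0,2,0],[0,0,0,-1]]

  r1 -= -2·r0 → [0,-2,0,0]
  r2 -= 0·r0 → [0,-4,2,0]
  r3 -= 2·r0 → [0,-4,-2,-1]
  r2 -= 2·r1 → [0,0,2,0]
  r3 -= 2·r1 → [0,0,-2,-1]
  r3 -= -1·r2 → [0,0,0,-1]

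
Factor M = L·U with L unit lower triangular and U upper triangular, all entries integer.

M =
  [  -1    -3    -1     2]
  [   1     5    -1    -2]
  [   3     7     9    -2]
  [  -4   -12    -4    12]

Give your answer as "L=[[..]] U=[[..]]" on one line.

  row1 -= -1·row0 → [0,2,-2,0]
  row2 -= -3·row0 → [0,-2,6,4]
  row3 -= 4·row0 → [0,0,0,4]
  row2 -= -1·row1 → [0,0,4,4]
  row3 -= 0·row1 → [0,0,0,4]
  row3 -= 0·row2 → [0,0,0,4]

L=[[1,0,0,0],[-1,1,0,0],[-3,-1,1,0],[4,0,0,1]] U=[[-1,-3,-1,2],[0,2,-2,0],[0,0,4,4],[0,0,0,4]]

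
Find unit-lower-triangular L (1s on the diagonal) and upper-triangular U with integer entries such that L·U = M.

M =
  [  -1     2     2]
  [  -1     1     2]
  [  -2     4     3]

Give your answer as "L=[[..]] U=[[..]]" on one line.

  row1 -= 1·row0 → [0,-1,0]
  row2 -= 2·row0 → [0,0,-1]
  row2 -= 0·row1 → [0,0,-1]

L=[[1,0,0],[1,1,0],[2,0,1]] U=[[-1,2,2],[0,-1,0],[0,0,-1]]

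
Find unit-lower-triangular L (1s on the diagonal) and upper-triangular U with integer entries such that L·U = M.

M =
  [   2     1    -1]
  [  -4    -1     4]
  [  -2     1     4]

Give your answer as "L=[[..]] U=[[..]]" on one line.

  R1 -= -2·R0 → [0,1,2]
  R2 -= -1·R0 → [0,2,3]
  R2 -= 2·R1 → [0,0,-1]

L=[[1,0,0],[-2,1,0],[-1,2,1]] U=[[2,1,-1],[0,1,2],[0,0,-1]]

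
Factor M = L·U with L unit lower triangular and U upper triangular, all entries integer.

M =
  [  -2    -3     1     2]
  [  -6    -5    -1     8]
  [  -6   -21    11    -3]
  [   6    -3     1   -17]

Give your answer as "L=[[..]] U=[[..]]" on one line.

  R1 -= 3·R0 → [0,4,-4,2]
  R2 -= 3·R0 → [0,-12,8,-9]
  R3 -= -3·R0 → [0,-12,4,-11]
  R2 -= -3·R1 → [0,0,-4,-3]
  R3 -= -3·R1 → [0,0,-8,-5]
  R3 -= 2·R2 → [0,0,0,1]

L=[[1,0,0,0],[3,1,0,0],[3,-3,1,0],[-3,-3,2,1]] U=[[-2,-3,1,2],[0,4,-4,2],[0,0,-4,-3],[0,0,0,1]]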